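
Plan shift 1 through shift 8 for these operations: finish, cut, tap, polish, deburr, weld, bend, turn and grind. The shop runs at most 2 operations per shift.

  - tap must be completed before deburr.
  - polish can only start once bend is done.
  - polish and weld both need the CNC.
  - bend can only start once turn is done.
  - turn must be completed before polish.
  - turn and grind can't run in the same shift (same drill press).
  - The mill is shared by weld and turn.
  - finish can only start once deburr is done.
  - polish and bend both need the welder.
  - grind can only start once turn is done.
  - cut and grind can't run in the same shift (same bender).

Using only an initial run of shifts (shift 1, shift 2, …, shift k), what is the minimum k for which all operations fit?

5 shifts

The precedence chain requires at least 3 distinct shifts.
With at most 2 per shift and 9 operations, at least 5 shifts are needed.
5 works (last occupied shift: shift 5): for example weld -> shift 4; grind -> shift 4; turn -> shift 1; finish -> shift 3; tap -> shift 1; cut -> shift 5; polish -> shift 3; deburr -> shift 2; bend -> shift 2.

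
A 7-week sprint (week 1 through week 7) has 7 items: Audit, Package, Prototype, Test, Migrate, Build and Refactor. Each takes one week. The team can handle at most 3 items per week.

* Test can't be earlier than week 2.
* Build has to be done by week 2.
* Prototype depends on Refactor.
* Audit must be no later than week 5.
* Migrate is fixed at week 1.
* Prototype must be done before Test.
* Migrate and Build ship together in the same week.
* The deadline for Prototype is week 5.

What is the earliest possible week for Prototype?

Precedence pushes Prototype to at least week 2; Prototype's own window allows nothing later than week 5.
Prototype at week 2 is achievable: Prototype in week 2, Migrate in week 1, Package in week 2, Test in week 3, Audit in week 2, Refactor in week 1, Build in week 1.

week 2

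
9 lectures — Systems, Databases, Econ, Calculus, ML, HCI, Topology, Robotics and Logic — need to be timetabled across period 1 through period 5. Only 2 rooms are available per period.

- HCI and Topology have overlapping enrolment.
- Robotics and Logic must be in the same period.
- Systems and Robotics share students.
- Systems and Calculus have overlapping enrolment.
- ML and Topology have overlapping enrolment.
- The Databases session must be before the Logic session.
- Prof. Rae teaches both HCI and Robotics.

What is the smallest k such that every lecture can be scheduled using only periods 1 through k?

The precedence chain requires at least 2 distinct periods.
With at most 2 per period and 9 lectures, at least 5 periods are needed.
5 works (last occupied period: period 5): for example Systems=period 1, Calculus=period 3, Databases=period 1, Robotics=period 2, ML=period 4, Econ=period 3, Topology=period 5, Logic=period 2, HCI=period 4.

5 periods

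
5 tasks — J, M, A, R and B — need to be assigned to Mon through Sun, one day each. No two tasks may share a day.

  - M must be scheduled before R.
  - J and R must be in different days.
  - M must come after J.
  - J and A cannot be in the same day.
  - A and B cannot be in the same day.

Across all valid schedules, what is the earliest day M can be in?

Tue

Precedence pushes M to at least Tue; downstream work caps M at Sat.
M at Tue is achievable: A=Thu, J=Mon, M=Tue, B=Fri, R=Wed.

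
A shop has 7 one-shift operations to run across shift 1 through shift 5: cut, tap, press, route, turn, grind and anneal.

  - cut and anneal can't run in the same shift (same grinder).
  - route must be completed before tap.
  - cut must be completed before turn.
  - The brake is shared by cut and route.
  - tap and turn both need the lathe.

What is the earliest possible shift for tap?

shift 2

Precedence pushes tap to at least shift 2.
tap at shift 2 is achievable: tap=shift 2; anneal=shift 1; grind=shift 1; cut=shift 2; press=shift 1; turn=shift 3; route=shift 1.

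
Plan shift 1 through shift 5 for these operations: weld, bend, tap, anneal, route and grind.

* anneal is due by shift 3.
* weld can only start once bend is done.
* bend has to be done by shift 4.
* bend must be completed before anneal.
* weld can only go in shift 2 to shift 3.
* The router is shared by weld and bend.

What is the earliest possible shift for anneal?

shift 2

Precedence pushes anneal to at least shift 2; anneal's own window allows nothing later than shift 3.
anneal at shift 2 is achievable: route -> shift 1, bend -> shift 1, anneal -> shift 2, grind -> shift 1, weld -> shift 2, tap -> shift 1.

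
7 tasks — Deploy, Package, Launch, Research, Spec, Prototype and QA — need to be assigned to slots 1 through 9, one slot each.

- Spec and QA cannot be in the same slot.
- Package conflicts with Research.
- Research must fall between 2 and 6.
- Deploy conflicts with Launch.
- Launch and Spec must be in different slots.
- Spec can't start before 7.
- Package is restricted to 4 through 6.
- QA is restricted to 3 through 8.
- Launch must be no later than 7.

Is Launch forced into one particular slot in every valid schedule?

No

Launch can be 1 (e.g. Research=2; QA=3; Launch=1; Deploy=2; Package=4; Prototype=1; Spec=7) or 2 (e.g. Prototype=1; Launch=2; Research=2; QA=3; Package=4; Deploy=1; Spec=7).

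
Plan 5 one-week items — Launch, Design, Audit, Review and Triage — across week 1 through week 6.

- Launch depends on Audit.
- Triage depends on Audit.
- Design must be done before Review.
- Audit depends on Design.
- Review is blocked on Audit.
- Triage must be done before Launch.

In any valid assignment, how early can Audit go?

Precedence pushes Audit to at least week 2; downstream work caps Audit at week 4.
Audit at week 2 is achievable: Launch=week 4; Triage=week 3; Design=week 1; Review=week 3; Audit=week 2.

week 2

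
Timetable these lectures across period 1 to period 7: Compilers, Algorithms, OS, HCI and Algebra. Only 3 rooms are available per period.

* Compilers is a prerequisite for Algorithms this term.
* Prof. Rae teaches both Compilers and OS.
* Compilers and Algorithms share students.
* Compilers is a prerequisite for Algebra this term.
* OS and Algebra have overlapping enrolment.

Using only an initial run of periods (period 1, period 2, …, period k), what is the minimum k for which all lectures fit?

The precedence chain requires at least 2 distinct periods.
With at most 3 per period and 5 lectures, at least 2 periods are needed.
Could 2 periods be enough, i.e. nothing placed later than period 2? No: Algebra must come after Compilers (at period 1 or later) → {period 2}; Compilers must come before Algebra (at period 2 or earlier) → {period 1}; OS can't share with Compilers (period 1) → {period 2}; Algebra can't share with OS (period 2) → nothing is left.
So 2 periods is not enough.
3 works (last occupied period: period 3): for example Algebra=period 2, Compilers=period 1, Algorithms=period 2, OS=period 3, HCI=period 1.

3 periods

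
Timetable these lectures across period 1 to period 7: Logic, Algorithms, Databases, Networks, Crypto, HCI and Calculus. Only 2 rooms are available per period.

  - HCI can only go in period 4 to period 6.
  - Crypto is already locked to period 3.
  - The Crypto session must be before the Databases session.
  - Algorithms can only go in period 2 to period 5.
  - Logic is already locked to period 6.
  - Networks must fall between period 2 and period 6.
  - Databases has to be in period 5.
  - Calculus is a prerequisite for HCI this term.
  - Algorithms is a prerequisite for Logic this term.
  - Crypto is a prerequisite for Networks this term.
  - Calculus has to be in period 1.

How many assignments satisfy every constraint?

Splitting on Algorithms: it can be period 2 (7), period 3 (7), period 4 (6), period 5 (3). Listing each branch's schedules as (Logic, Databases, Networks, Crypto, HCI, Calculus) by period number:
Algorithms=period 2: (6,5,4,3,4,1) (6,5,4,3,5,1) (6,5,4,3,6,1) (6,5,5,3,4,1) (6,5,5,3,6,1) (6,5,6,3,4,1) (6,5,6,3,5,1) — 7.
Algorithms=period 3: (6,5,4,3,4,1) (6,5,4,3,5,1) (6,5,4,3,6,1) (6,5,5,3,4,1) (6,5,5,3,6,1) (6,5,6,3,4,1) (6,5,6,3,5,1) — 7.
Algorithms=period 4: (6,5,4,3,5,1) (6,5,4,3,6,1) (6,5,5,3,4,1) (6,5,5,3,6,1) (6,5,6,3,4,1) (6,5,6,3,5,1) — 6.
Algorithms=period 5: (6,5,4,3,4,1) (6,5,4,3,6,1) (6,5,6,3,4,1) — 3.
Summing: 7 + 7 + 6 + 3 = 23.

23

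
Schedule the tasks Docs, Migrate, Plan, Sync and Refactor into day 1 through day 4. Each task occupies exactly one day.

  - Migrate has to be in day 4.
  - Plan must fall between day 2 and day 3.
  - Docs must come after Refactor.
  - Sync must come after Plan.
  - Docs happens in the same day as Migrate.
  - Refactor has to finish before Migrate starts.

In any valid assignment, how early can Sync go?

day 3

Precedence pushes Sync to at least day 3.
Sync at day 3 is achievable: Sync -> day 3; Migrate -> day 4; Docs -> day 4; Plan -> day 2; Refactor -> day 1.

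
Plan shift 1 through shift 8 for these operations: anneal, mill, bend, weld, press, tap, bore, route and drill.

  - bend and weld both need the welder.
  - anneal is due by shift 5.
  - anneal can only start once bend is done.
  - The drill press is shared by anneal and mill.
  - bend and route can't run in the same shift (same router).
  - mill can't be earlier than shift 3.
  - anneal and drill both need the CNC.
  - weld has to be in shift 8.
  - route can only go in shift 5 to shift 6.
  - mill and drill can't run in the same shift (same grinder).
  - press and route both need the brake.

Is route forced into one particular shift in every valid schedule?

route can be shift 5 (e.g. bend in shift 1, press in shift 1, route in shift 5, drill in shift 1, anneal in shift 2, weld in shift 8, bore in shift 1, tap in shift 1, mill in shift 3) or shift 6 (e.g. tap in shift 1; drill in shift 1; anneal in shift 2; mill in shift 3; bend in shift 1; weld in shift 8; press in shift 1; bore in shift 1; route in shift 6).

No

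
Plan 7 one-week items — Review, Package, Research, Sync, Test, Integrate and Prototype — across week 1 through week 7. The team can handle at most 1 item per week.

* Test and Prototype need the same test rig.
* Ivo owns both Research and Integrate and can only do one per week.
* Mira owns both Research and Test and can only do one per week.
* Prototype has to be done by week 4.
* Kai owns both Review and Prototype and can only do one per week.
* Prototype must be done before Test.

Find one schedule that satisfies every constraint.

Research -> week 5, Test -> week 2, Prototype -> week 1, Review -> week 3, Integrate -> week 7, Sync -> week 6, Package -> week 4

Checking: Prototype(week 1) before Test(week 2); Test(week 2) != Prototype(week 1); Review(week 3) != Prototype(week 1); Research(week 5) != Integrate(week 7); Research(week 5) != Test(week 2); Prototype=week 1 in [week 1,week 4]; max 1 per week (cap 1).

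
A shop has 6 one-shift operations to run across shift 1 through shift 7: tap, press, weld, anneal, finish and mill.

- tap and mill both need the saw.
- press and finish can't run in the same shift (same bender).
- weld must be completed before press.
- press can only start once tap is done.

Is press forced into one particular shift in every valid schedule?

No

press can be shift 2 (e.g. tap -> shift 1, weld -> shift 1, finish -> shift 1, anneal -> shift 1, press -> shift 2, mill -> shift 2) or shift 3 (e.g. weld in shift 1; finish in shift 1; press in shift 3; tap in shift 1; anneal in shift 1; mill in shift 2).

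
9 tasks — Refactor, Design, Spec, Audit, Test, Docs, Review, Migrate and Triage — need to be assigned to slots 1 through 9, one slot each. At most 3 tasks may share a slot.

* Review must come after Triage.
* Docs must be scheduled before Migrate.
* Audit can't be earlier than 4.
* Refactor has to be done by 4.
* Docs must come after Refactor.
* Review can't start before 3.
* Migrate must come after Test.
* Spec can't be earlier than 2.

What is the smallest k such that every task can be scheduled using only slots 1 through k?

4

The precedence chain requires at least 3 distinct slots.
With at most 3 per slot and 9 tasks, at least 3 slots are needed.
Audit can't be placed before 4, so the schedule must run through at least slot 4.
4 works (last occupied slot: 4): for example Review in 3; Migrate in 3; Audit in 4; Test in 1; Triage in 1; Spec in 2; Design in 2; Refactor in 1; Docs in 2.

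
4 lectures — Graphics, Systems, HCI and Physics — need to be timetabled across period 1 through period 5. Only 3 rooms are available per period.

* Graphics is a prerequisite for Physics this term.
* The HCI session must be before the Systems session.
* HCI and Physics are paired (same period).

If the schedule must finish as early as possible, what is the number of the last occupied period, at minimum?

3

The precedence chain requires at least 3 distinct periods.
With at most 3 per period and 4 lectures, at least 2 periods are needed.
3 works (last occupied period: period 3): for example Systems in period 3; HCI in period 2; Graphics in period 1; Physics in period 2.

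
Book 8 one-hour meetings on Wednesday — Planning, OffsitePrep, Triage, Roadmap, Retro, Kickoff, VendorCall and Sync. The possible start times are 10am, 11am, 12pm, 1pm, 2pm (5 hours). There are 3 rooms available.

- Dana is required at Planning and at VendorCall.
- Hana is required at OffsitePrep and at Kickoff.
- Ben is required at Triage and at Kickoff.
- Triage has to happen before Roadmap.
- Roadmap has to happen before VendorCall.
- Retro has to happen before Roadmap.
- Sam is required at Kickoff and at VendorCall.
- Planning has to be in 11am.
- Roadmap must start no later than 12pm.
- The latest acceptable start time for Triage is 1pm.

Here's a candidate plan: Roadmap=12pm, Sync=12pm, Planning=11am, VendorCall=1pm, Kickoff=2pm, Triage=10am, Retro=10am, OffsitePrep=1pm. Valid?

Planning has to be in 11am — holds.
Roadmap must start no later than 12pm — holds.
Hana is required at OffsitePrep and at Kickoff — holds.
Ben is required at Triage and at Kickoff — holds.
Sam is required at Kickoff and at VendorCall — holds.
The latest acceptable start time for Triage is 1pm — holds.
Roadmap has to happen before VendorCall — holds.
Triage has to happen before Roadmap — holds.
Retro has to happen before Roadmap — holds.
There are 3 rooms available — holds.
Dana is required at Planning and at VendorCall — holds.

Valid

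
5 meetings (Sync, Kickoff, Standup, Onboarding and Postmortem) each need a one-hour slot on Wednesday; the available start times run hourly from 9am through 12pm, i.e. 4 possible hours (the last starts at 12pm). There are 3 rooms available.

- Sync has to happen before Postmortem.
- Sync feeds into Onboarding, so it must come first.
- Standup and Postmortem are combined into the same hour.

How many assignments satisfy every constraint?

50

Splitting on Sync: it can be 9am (33), 10am (14), 11am (3). Listing each branch's schedules as (Kickoff, Standup, Onboarding, Postmortem):
Sync=9am: (9am,10am,10am,10am) (9am,10am,11am,10am) (9am,10am,12pm,10am) (9am,11am,10am,11am) (9am,11am,11am,11am) (9am,11am,12pm,11am) (9am,12pm,10am,12pm) (9am,12pm,11am,12pm) (9am,12pm,12pm,12pm) (10am,10am,11am,10am) (10am,10am,12pm,10am) (10am,11am,10am,11am) (10am,11am,11am,11am) (10am,11am,12pm,11am) (10am,12pm,10am,12pm) (10am,12pm,11am,12pm) (10am,12pm,12pm,12pm) (11am,10am,10am,10am) (11am,10am,11am,10am) (11am,10am,12pm,10am) (11am,11am,10am,11am) (11am,11am,12pm,11am) (11am,12pm,10am,12pm) (11am,12pm,11am,12pm) (11am,12pm,12pm,12pm) (12pm,10am,10am,10am) (12pm,10am,11am,10am) (12pm,10am,12pm,10am) (12pm,11am,10am,11am) (12pm,11am,11am,11am) (12pm,11am,12pm,11am) (12pm,12pm,10am,12pm) (12pm,12pm,11am,12pm) — 33.
Sync=10am: (9am,11am,11am,11am) (9am,11am,12pm,11am) (9am,12pm,11am,12pm) (9am,12pm,12pm,12pm) (10am,11am,11am,11am) (10am,11am,12pm,11am) (10am,12pm,11am,12pm) (10am,12pm,12pm,12pm) (11am,11am,12pm,11am) (11am,12pm,11am,12pm) (11am,12pm,12pm,12pm) (12pm,11am,11am,11am) (12pm,11am,12pm,11am) (12pm,12pm,11am,12pm) — 14.
Sync=11am: (9am,12pm,12pm,12pm) (10am,12pm,12pm,12pm) (11am,12pm,12pm,12pm) — 3.
Summing: 33 + 14 + 3 = 50.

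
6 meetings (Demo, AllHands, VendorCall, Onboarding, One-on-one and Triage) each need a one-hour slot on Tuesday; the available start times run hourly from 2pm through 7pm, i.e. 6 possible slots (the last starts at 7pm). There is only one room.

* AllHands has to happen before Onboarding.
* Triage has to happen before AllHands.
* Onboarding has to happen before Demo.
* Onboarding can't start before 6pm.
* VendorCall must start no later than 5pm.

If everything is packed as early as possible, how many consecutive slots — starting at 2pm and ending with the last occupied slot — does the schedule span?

6 slots

The precedence chain requires at least 4 distinct slots.
With at most 1 per slot and 6 meetings, at least 6 slots are needed.
Propagating the time windows through the other constraints, Demo can't land before 7pm — that is slot 6 counting from 2pm — so the schedule must run through at least 6 slots.
6 works (last occupied slot: 7pm): for example Triage -> 3pm; One-on-one -> 5pm; Onboarding -> 6pm; VendorCall -> 2pm; AllHands -> 4pm; Demo -> 7pm.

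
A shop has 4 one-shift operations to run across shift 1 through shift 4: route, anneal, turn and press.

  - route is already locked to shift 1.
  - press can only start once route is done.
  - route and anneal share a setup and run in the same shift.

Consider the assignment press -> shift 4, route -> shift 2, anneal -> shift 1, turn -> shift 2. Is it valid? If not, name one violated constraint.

No — it violates: route is already locked to shift 1

route is already locked to shift 1 — violated.
route and anneal share a setup and run in the same shift — violated.
press can only start once route is done — holds.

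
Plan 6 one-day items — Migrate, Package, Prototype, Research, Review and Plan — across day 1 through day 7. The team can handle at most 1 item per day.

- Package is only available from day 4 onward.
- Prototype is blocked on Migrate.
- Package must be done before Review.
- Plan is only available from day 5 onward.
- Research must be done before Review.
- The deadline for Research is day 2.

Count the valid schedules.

Splitting on Migrate: it can be day 1 (18), day 2 (18), day 3 (18). Listing each branch's schedules as (Package, Prototype, Research, Review, Plan) by day number:
Migrate=day 1: (4,3,2,5,6) (4,3,2,5,7) (4,3,2,6,5) (4,3,2,6,7) (4,3,2,7,5) (4,3,2,7,6) (4,5,2,6,7) (4,5,2,7,6) (4,6,2,5,7) (4,6,2,7,5) (4,7,2,5,6) (4,7,2,6,5) (5,3,2,6,7) (5,3,2,7,6) (5,4,2,6,7) (5,4,2,7,6) (6,3,2,7,5) (6,4,2,7,5) — 18.
Migrate=day 2: (4,3,1,5,6) (4,3,1,5,7) (4,3,1,6,5) (4,3,1,6,7) (4,3,1,7,5) (4,3,1,7,6) (4,5,1,6,7) (4,5,1,7,6) (4,6,1,5,7) (4,6,1,7,5) (4,7,1,5,6) (4,7,1,6,5) (5,3,1,6,7) (5,3,1,7,6) (5,4,1,6,7) (5,4,1,7,6) (6,3,1,7,5) (6,4,1,7,5) — 18.
Migrate=day 3: (4,5,1,6,7) (4,5,1,7,6) (4,5,2,6,7) (4,5,2,7,6) (4,6,1,5,7) (4,6,1,7,5) (4,6,2,5,7) (4,6,2,7,5) (4,7,1,5,6) (4,7,1,6,5) (4,7,2,5,6) (4,7,2,6,5) (5,4,1,6,7) (5,4,1,7,6) (5,4,2,6,7) (5,4,2,7,6) (6,4,1,7,5) (6,4,2,7,5) — 18.
Summing: 18 + 18 + 18 = 54.

54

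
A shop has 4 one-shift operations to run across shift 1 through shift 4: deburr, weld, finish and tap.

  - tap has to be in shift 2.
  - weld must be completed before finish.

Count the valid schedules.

24

Splitting on deburr: it can be shift 1 (6), shift 2 (6), shift 3 (6), shift 4 (6). Listing each branch's schedules as (weld, finish, tap) by shift number:
deburr=shift 1: (1,2,2) (1,3,2) (1,4,2) (2,3,2) (2,4,2) (3,4,2) — 6.
deburr=shift 2: (1,2,2) (1,3,2) (1,4,2) (2,3,2) (2,4,2) (3,4,2) — 6.
deburr=shift 3: (1,2,2) (1,3,2) (1,4,2) (2,3,2) (2,4,2) (3,4,2) — 6.
deburr=shift 4: (1,2,2) (1,3,2) (1,4,2) (2,3,2) (2,4,2) (3,4,2) — 6.
Summing: 6 + 6 + 6 + 6 = 24.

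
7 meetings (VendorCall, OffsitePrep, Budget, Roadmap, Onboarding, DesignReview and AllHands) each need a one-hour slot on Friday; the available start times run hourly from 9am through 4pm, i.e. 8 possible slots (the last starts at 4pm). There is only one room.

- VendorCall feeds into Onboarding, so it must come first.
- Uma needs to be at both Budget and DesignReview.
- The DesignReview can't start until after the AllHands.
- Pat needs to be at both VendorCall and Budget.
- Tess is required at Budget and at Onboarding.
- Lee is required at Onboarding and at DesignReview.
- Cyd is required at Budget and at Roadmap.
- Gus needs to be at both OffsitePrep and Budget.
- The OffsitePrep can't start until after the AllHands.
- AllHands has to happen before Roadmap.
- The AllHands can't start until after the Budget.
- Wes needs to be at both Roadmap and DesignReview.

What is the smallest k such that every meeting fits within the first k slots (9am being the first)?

The precedence chain requires at least 3 distinct slots.
With at most 1 per slot and 7 meetings, at least 7 slots are needed.
7 works (last occupied slot: 3pm): for example DesignReview=3pm, VendorCall=11am, Budget=9am, Onboarding=2pm, Roadmap=1pm, OffsitePrep=12pm, AllHands=10am.

7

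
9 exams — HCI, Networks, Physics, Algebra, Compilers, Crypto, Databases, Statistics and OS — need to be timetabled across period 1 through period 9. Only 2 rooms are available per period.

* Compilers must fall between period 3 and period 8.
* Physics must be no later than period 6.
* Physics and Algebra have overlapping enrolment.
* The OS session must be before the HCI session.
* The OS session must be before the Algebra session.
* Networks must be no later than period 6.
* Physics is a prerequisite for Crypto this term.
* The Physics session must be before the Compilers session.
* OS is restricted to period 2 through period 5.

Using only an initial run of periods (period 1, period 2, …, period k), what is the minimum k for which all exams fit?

The precedence chain requires at least 2 distinct periods.
With at most 2 per period and 9 exams, at least 5 periods are needed.
Compilers can't be placed before period 3, so the schedule must run through at least period 3.
5 works (last occupied period: period 5): for example Crypto=period 2; Networks=period 1; Algebra=period 4; Databases=period 4; Statistics=period 5; Compilers=period 3; OS=period 2; Physics=period 1; HCI=period 3.

5 periods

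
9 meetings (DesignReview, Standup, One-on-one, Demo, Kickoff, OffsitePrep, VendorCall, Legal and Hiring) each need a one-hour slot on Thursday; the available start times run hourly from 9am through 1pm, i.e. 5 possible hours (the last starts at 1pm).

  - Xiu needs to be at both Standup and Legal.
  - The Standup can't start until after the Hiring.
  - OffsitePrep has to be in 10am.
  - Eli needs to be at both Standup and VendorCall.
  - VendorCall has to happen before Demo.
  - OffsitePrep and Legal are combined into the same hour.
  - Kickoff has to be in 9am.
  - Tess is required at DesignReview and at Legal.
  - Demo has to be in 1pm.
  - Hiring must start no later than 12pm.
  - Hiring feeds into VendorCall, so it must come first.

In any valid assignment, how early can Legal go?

10am

Legal must be in the same hour as OffsitePrep, which can't be before 10am, so Legal is at least 10am; Legal must be in the same hour as OffsitePrep, which can't be after 10am, so Legal is at most 10am.
Legal at 10am is achievable: Standup=11am; Hiring=9am; Legal=10am; Kickoff=9am; One-on-one=9am; VendorCall=10am; OffsitePrep=10am; DesignReview=9am; Demo=1pm.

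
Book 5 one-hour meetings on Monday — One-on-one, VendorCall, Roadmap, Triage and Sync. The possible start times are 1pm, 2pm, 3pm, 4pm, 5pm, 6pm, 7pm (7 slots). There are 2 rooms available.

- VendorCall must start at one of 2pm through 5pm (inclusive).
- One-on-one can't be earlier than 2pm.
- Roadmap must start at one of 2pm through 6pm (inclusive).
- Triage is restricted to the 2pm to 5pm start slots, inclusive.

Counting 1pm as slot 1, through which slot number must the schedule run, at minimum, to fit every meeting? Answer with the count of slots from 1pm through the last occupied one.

With at most 2 per slot and 5 meetings, at least 3 slots are needed.
One-on-one can't be placed before 2pm — that is slot 2 counting from 1pm — so the schedule must run through at least 2 slots.
3 works (last occupied slot: 3pm): for example One-on-one=2pm; Roadmap=3pm; VendorCall=2pm; Triage=3pm; Sync=1pm.

3 slots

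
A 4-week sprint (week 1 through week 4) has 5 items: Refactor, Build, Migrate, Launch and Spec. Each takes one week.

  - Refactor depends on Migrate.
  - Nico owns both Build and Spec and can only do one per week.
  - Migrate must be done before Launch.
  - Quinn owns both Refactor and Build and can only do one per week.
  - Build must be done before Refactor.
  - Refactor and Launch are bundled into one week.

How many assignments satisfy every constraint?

42

Splitting on Refactor: it can be week 2 (3), week 3 (12), week 4 (27). Listing each branch's schedules as (Build, Migrate, Launch, Spec) by week number:
Refactor=week 2: (1,1,2,2) (1,1,2,3) (1,1,2,4) — 3.
Refactor=week 3: (1,1,3,2) (1,1,3,3) (1,1,3,4) (1,2,3,2) (1,2,3,3) (1,2,3,4) (2,1,3,1) (2,1,3,3) (2,1,3,4) (2,2,3,1) (2,2,3,3) (2,2,3,4) — 12.
Refactor=week 4: (1,1,4,2) (1,1,4,3) (1,1,4,4) (1,2,4,2) (1,2,4,3) (1,2,4,4) (1,3,4,2) (1,3,4,3) (1,3,4,4) (2,1,4,1) (2,1,4,3) (2,1,4,4) (2,2,4,1) (2,2,4,3) (2,2,4,4) (2,3,4,1) (2,3,4,3) (2,3,4,4) (3,1,4,1) (3,1,4,2) (3,1,4,4) (3,2,4,1) (3,2,4,2) (3,2,4,4) (3,3,4,1) (3,3,4,2) (3,3,4,4) — 27.
Summing: 3 + 12 + 27 = 42.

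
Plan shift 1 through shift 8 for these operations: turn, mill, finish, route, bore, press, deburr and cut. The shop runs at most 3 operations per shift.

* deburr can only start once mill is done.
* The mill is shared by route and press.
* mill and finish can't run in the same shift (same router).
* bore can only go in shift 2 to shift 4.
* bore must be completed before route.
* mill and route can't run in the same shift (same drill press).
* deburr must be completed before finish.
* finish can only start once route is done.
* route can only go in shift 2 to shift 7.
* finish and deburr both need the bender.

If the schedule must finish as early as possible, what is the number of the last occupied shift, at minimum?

The precedence chain requires at least 3 distinct shifts.
With at most 3 per shift and 8 operations, at least 3 shifts are needed.
Propagating the time windows through the other constraints, finish can't land before shift 4, so the schedule must run through at least shift 4.
4 works (last occupied shift: shift 4): for example bore in shift 2, route in shift 3, mill in shift 1, deburr in shift 2, turn in shift 1, finish in shift 4, cut in shift 2, press in shift 1.

4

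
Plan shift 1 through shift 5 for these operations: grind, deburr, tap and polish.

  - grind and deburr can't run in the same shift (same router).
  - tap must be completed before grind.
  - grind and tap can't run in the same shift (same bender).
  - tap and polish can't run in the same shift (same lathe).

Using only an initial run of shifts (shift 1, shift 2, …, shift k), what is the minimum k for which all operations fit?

2 shifts

The precedence chain requires at least 2 distinct shifts.
2 works (last occupied shift: shift 2): for example deburr -> shift 1; polish -> shift 2; tap -> shift 1; grind -> shift 2.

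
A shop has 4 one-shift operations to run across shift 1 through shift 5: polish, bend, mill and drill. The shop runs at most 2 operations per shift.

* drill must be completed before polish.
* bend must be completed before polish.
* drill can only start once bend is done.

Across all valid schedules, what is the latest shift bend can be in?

shift 3

Downstream work caps bend at shift 3.
bend at shift 3 is achievable: polish in shift 5; bend in shift 3; mill in shift 1; drill in shift 4.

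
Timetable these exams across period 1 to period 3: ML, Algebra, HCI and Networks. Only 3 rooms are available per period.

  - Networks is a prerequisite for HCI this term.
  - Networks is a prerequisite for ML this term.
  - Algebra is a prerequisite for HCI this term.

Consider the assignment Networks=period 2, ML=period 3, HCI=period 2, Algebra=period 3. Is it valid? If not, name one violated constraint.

Algebra is a prerequisite for HCI this term — violated.
Networks is a prerequisite for ML this term — holds.
Only 3 rooms are available per period — holds.
Networks is a prerequisite for HCI this term — violated.

No — it violates: Algebra is a prerequisite for HCI this term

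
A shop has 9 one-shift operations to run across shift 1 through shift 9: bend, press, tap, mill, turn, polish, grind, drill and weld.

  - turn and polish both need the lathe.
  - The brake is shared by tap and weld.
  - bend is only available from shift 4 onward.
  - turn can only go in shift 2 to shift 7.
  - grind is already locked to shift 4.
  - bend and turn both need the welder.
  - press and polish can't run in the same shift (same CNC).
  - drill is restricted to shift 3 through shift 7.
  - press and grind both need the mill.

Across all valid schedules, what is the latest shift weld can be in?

shift 9

weld at shift 9 is achievable: drill in shift 3, bend in shift 4, polish in shift 3, mill in shift 1, tap in shift 1, weld in shift 9, turn in shift 2, grind in shift 4, press in shift 1.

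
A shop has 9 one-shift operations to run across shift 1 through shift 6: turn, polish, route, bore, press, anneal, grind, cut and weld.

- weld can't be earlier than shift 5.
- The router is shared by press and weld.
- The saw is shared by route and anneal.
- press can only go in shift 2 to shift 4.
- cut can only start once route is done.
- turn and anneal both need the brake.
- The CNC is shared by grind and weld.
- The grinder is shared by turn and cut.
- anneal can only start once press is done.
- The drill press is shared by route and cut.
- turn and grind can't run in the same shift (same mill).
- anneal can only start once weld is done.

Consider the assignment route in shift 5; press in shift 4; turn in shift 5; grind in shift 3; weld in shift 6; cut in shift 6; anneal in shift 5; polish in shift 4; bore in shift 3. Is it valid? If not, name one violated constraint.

The router is shared by press and weld — holds.
anneal can only start once weld is done — violated.
cut can only start once route is done — holds.
turn and grind can't run in the same shift (same mill) — holds.
turn and anneal both need the brake — violated.
The CNC is shared by grind and weld — holds.
press can only go in shift 2 to shift 4 — holds.
The saw is shared by route and anneal — violated.
weld can't be earlier than shift 5 — holds.
The drill press is shared by route and cut — holds.
anneal can only start once press is done — holds.
The grinder is shared by turn and cut — holds.

No — it violates: anneal can only start once weld is done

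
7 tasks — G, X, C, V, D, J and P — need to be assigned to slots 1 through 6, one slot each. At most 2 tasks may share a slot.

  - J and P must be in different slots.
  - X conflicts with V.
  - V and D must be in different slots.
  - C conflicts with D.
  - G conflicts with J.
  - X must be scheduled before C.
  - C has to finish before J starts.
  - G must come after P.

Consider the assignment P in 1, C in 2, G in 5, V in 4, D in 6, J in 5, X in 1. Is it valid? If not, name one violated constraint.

No. G conflicts with J is not satisfied.

G conflicts with J — violated.
J and P must be in different slots — holds.
C has to finish before J starts — holds.
X conflicts with V — holds.
X must be scheduled before C — holds.
At most 2 tasks may share a slot — holds.
V and D must be in different slots — holds.
C conflicts with D — holds.
G must come after P — holds.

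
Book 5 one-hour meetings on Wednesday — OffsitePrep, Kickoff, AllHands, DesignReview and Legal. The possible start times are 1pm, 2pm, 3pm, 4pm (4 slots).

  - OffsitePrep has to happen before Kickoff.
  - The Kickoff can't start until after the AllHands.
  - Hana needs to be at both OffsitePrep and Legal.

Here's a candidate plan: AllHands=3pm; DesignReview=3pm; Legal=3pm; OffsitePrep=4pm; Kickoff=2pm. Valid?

No — it violates: OffsitePrep has to happen before Kickoff

OffsitePrep has to happen before Kickoff — violated.
Hana needs to be at both OffsitePrep and Legal — holds.
The Kickoff can't start until after the AllHands — violated.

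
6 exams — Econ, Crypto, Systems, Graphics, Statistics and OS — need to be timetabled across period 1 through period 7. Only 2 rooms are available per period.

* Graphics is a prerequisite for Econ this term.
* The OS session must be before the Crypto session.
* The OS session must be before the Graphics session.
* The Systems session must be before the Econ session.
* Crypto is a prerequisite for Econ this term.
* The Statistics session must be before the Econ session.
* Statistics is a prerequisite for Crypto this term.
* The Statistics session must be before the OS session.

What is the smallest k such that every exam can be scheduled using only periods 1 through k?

4 periods

The precedence chain requires at least 4 distinct periods.
With at most 2 per period and 6 exams, at least 3 periods are needed.
4 works (last occupied period: period 4): for example OS=period 2, Systems=period 1, Econ=period 4, Statistics=period 1, Graphics=period 3, Crypto=period 3.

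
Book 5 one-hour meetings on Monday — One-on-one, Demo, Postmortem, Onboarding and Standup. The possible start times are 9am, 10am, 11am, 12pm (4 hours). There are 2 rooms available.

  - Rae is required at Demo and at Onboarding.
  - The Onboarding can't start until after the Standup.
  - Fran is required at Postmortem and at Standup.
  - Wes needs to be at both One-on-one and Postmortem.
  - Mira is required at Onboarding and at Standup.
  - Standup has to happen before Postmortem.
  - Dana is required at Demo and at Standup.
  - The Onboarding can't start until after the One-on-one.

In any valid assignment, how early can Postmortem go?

10am

Precedence pushes Postmortem to at least 10am.
Postmortem at 10am is achievable: Postmortem in 10am; Standup in 9am; One-on-one in 9am; Demo in 11am; Onboarding in 10am.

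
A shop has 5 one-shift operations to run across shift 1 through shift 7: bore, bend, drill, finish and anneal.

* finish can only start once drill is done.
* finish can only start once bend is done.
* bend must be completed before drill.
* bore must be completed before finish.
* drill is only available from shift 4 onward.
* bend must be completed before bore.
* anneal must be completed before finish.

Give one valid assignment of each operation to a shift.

bore=shift 2, finish=shift 5, drill=shift 4, bend=shift 1, anneal=shift 1

Checking: bore(shift 2) before finish(shift 5); anneal(shift 1) before finish(shift 5); bend(shift 1) before bore(shift 2); bend(shift 1) before drill(shift 4); drill(shift 4) before finish(shift 5); bend(shift 1) before finish(shift 5); drill=shift 4 in [shift 4,shift 7].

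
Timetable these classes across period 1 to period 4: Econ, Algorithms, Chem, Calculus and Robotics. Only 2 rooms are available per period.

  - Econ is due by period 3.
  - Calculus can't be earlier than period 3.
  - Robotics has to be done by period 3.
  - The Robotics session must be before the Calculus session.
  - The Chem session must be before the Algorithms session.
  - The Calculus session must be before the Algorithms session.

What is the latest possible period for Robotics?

period 2

Robotics's own window allows nothing later than period 3; downstream work caps Robotics at period 2.
Robotics at period 2 is achievable: Robotics -> period 2, Calculus -> period 3, Chem -> period 1, Algorithms -> period 4, Econ -> period 1.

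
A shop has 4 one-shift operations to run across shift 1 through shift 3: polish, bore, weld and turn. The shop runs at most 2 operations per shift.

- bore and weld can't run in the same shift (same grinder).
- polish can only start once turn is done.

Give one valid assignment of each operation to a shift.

weld -> shift 2; bore -> shift 1; turn -> shift 1; polish -> shift 2

Checking: turn(shift 1) before polish(shift 2); bore(shift 1) != weld(shift 2); max 2 per shift (cap 2).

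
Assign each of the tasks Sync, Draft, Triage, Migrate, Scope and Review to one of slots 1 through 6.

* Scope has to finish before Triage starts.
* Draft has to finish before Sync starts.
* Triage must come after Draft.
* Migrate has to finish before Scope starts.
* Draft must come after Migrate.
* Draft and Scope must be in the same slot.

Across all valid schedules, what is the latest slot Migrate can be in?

4

Downstream work caps Migrate at 4.
Migrate at 4 is achievable: Sync in 6, Draft in 5, Review in 1, Triage in 6, Migrate in 4, Scope in 5.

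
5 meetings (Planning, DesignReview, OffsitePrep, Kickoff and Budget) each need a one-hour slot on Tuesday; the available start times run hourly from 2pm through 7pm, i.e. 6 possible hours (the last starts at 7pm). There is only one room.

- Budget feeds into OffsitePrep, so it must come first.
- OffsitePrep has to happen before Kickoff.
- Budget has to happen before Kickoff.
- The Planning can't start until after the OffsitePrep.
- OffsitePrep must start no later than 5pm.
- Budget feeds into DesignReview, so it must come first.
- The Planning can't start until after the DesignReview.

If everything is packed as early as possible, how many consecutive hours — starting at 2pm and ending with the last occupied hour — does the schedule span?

The precedence chain requires at least 3 distinct hours.
With at most 1 per hour and 5 meetings, at least 5 hours are needed.
5 works (last occupied hour: 6pm): for example Planning=5pm; Budget=2pm; DesignReview=4pm; Kickoff=6pm; OffsitePrep=3pm.

5 hours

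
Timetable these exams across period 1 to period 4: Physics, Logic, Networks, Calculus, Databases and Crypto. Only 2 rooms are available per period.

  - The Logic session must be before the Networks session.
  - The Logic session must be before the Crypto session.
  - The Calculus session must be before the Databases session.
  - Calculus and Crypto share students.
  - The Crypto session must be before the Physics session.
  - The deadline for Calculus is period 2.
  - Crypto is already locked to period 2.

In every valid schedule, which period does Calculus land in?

period 1

Calculus's window is period 1–period 2.
Crypto is fixed at period 2, and Calculus can't share a period with Crypto.
So Calculus must be period 1.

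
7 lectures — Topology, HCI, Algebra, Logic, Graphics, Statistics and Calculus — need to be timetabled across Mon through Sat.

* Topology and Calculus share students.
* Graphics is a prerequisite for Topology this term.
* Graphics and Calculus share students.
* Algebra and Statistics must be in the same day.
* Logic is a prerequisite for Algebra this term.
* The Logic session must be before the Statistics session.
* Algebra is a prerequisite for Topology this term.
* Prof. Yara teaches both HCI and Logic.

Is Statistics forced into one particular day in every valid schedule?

Statistics can be Tue (e.g. Statistics=Tue, Algebra=Tue, Topology=Wed, HCI=Tue, Graphics=Mon, Calculus=Tue, Logic=Mon) or Wed (e.g. Calculus -> Tue, Logic -> Mon, HCI -> Tue, Statistics -> Wed, Topology -> Thu, Graphics -> Mon, Algebra -> Wed).

No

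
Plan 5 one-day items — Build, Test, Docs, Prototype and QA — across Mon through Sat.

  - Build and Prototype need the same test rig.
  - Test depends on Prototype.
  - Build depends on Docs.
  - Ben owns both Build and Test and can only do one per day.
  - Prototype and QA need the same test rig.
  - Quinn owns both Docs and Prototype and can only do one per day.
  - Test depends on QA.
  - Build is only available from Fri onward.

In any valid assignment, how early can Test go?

Wed

Precedence pushes Test to at least Tue.
Test at Wed is achievable: Prototype=Tue; Build=Fri; Test=Wed; QA=Mon; Docs=Mon.
Nothing earlier works — the conflict constraints rule out every day before Wed.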